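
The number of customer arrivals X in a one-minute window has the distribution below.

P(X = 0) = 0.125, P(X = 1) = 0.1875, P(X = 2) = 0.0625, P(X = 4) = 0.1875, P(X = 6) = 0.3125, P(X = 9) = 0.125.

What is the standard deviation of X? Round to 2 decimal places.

2.88

E[X] = (0)(0.125) + (1)(0.1875) + (2)(0.0625) + (4)(0.1875) + (6)(0.3125) + (9)(0.125) = 4.0625
E[X²] = (0)²(0.125) + (1)²(0.1875) + (2)²(0.0625) + (4)²(0.1875) + (6)²(0.3125) + (9)²(0.125) = 24.8125
V(X) = E[X²] − (E[X])² = 24.8125 − (4.0625)² = 8.30859375
SD(X) = √8.30859375 ≈ 2.88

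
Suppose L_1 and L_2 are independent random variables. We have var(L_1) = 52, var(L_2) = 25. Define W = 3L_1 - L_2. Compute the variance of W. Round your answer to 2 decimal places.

By independence, var(W) = (3)²var(L_1) + (-1)²var(L_2)
= (3)²·52 + (-1)²·25 = 493

493.00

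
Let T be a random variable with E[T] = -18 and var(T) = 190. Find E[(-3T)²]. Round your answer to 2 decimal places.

E[-3T] = -3·-18 = 54
var(-3T) = (-3)²·190 = 1710
E[(-3T)²] = var((-3T)) + (E[(-3T)])² = 1710 + (54)² = 4626

4626.00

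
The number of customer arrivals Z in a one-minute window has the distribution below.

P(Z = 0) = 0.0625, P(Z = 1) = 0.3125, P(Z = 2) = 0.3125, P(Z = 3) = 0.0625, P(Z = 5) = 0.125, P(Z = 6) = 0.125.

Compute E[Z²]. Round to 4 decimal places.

E[Z²] = (0)²(0.0625) + (1)²(0.3125) + (2)²(0.3125) + (3)²(0.0625) + (5)²(0.125) + (6)²(0.125) = 9.75

9.7500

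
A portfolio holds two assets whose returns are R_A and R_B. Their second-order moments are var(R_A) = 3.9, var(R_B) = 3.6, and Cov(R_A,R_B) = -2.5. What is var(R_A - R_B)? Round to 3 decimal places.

12.500

var(R_A - R_B) = (1)²·var(R_A) + (-1)²·var(R_B) + 2·(1)·(-1)·Cov(R_A,R_B)
= 1·3.9 + 1·3.6 + -2·-2.5 = 12.5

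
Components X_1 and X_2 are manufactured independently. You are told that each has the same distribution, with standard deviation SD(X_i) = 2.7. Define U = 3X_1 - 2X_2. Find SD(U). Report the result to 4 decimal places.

9.7350

Var(X_i) = (2.7)² = 7.29
By independence, Var(U) = (3)²Var(X_1) + (-2)²Var(X_2)
= (3)²·7.29 + (-2)²·7.29 = 94.77
SD(U) = √94.77 ≈ 9.7350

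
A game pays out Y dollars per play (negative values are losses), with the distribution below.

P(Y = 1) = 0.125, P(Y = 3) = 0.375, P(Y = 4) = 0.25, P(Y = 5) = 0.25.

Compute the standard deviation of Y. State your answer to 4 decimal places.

E[Y] = (1)(0.125) + (3)(0.375) + (4)(0.25) + (5)(0.25) = 3.5
E[Y²] = (1)²(0.125) + (3)²(0.375) + (4)²(0.25) + (5)²(0.25) = 13.75
Var(Y) = E[Y²] − (E[Y])² = 13.75 − (3.5)² = 1.5
SD(Y) = √1.5 ≈ 1.2247

1.2247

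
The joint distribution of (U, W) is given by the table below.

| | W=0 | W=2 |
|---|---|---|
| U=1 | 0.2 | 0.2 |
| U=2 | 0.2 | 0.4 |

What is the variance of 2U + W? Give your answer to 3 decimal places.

E[U] = 1.6,  E[W] = 1.2,  E[UW] = 2
Var(U) = 2.8 − (1.6)² = 0.24;  Var(W) = 2.4 − (1.2)² = 0.96
cov(U,W) = 2 − (1.6)(1.2) = 0.08
Var(2U + W) = (2)²·0.24 + (1)²·0.96 + 2·(2)·(1)·0.08 = 2.24

2.240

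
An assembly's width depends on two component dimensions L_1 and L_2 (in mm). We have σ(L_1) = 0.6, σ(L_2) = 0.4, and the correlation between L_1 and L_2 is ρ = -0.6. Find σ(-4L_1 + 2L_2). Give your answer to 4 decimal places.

V(L_1) = (0.6)² = 0.36;  V(L_2) = (0.4)² = 0.16
cov(L_1,L_2) = ρ·σ(L_1)·σ(L_2) = -0.6·0.6·0.4 = -0.144
V(-4L_1 + 2L_2) = (-4)²·V(L_1) + (2)²·V(L_2) + 2·(-4)·(2)·cov(L_1,L_2)
= 16·0.36 + 4·0.16 + -16·-0.144 = 8.704
σ(-4L_1 + 2L_2) = √8.704 ≈ 2.9503

2.9503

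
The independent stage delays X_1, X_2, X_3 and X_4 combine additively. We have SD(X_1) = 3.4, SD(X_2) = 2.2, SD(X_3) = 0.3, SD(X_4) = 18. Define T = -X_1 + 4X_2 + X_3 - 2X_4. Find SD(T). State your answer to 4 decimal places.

37.2168

Var(X_1) = 11.56, Var(X_2) = 4.84, Var(X_3) = 0.09, Var(X_4) = 324
By independence, Var(T) = (-1)²Var(X_1) + (4)²Var(X_2) + (1)²Var(X_3) + (-2)²Var(X_4)
= (-1)²·11.56 + (4)²·4.84 + (1)²·0.09 + (-2)²·324 = 1385.09
SD(T) = √1385.09 ≈ 37.2168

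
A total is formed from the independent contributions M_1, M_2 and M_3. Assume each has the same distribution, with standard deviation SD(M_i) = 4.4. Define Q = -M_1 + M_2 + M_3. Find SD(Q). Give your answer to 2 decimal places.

7.62

Var(M_i) = (4.4)² = 19.36
By independence, Var(Q) = (-1)²Var(M_1) + (1)²Var(M_2) + (1)²Var(M_3)
= (-1)²·19.36 + (1)²·19.36 + (1)²·19.36 = 58.08
SD(Q) = √58.08 ≈ 7.62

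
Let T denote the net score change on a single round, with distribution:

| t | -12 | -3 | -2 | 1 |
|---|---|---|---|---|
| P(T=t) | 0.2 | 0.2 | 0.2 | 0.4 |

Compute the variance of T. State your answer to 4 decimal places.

22.8000

E[T] = (-12)(0.2) + (-3)(0.2) + (-2)(0.2) + (1)(0.4) = -3
E[T²] = (-12)²(0.2) + (-3)²(0.2) + (-2)²(0.2) + (1)²(0.4) = 31.8
var(T) = E[T²] − (E[T])² = 31.8 − (-3)² = 22.8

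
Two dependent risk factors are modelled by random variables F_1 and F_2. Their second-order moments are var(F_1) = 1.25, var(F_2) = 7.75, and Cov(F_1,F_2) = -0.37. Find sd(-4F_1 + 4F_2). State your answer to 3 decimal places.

var(-4F_1 + 4F_2) = (-4)²·var(F_1) + (4)²·var(F_2) + 2·(-4)·(4)·Cov(F_1,F_2)
= 16·1.25 + 16·7.75 + -32·-0.37 = 155.84
sd(-4F_1 + 4F_2) = √155.84 ≈ 12.484

12.484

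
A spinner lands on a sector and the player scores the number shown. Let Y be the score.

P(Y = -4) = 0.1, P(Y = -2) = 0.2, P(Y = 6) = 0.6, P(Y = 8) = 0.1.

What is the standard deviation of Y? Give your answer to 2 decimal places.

4.18

E[Y] = (-4)(0.1) + (-2)(0.2) + (6)(0.6) + (8)(0.1) = 3.6
E[Y²] = (-4)²(0.1) + (-2)²(0.2) + (6)²(0.6) + (8)²(0.1) = 30.4
var(Y) = E[Y²] − (E[Y])² = 30.4 − (3.6)² = 17.44
σ(Y) = √17.44 ≈ 4.18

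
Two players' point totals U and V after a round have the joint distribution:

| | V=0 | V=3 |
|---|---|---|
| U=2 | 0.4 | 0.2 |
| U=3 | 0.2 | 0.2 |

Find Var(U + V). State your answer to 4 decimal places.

E[U] = 2.4,  E[V] = 1.2,  E[UV] = 3
Var(U) = 6 − (2.4)² = 0.24;  Var(V) = 3.6 − (1.2)² = 2.16
cov(U,V) = 3 − (2.4)(1.2) = 0.12
Var(U + V) = (1)²·0.24 + (1)²·2.16 + 2·(1)·(1)·0.12 = 2.64

2.6400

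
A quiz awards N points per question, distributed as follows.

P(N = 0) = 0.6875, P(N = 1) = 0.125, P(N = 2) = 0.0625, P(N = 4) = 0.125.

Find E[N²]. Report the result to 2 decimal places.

E[N²] = (0)²(0.6875) + (1)²(0.125) + (2)²(0.0625) + (4)²(0.125) = 2.375

2.38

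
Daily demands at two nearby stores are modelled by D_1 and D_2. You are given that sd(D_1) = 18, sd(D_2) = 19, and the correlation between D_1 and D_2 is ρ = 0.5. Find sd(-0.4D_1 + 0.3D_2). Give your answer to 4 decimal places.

V(D_1) = (18)² = 324;  V(D_2) = (19)² = 361
Cov(D_1,D_2) = ρ·sd(D_1)·sd(D_2) = 0.5·18·19 = 171
V(-0.4D_1 + 0.3D_2) = (-0.4)²·V(D_1) + (0.3)²·V(D_2) + 2·(-0.4)·(0.3)·Cov(D_1,D_2)
= 0.16·324 + 0.09·361 + -0.24·171 = 43.29
sd(-0.4D_1 + 0.3D_2) = √43.29 ≈ 6.5795

6.5795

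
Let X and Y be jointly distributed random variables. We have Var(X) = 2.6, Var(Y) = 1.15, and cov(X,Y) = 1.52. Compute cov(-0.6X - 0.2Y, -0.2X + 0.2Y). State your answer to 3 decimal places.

0.144

cov(-0.6X - 0.2Y, -0.2X + 0.2Y) = (-0.6)(-0.2)Var(X) + (-0.2)(0.2)Var(Y) + [(-0.6)(0.2) + (-0.2)(-0.2)]cov(X,Y)
= 0.12·2.6 + -0.04·1.15 + -0.08·1.52 = 0.1444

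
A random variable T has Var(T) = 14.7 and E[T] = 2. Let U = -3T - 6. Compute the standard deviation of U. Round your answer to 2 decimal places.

11.50

Var(-3T - 6) = (-3)²·14.7 = 132.3
SD(U) = √132.3 ≈ 11.50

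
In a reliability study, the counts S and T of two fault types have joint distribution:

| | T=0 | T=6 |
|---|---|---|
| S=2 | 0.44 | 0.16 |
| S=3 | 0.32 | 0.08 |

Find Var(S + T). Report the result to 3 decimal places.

E[S] = 2.4,  E[T] = 1.44,  E[ST] = 3.36
Var(S) = 6 − (2.4)² = 0.24;  Var(T) = 8.64 − (1.44)² = 6.5664
cov(S,T) = 3.36 − (2.4)(1.44) = -0.096
Var(S + T) = (1)²·0.24 + (1)²·6.5664 + 2·(1)·(1)·-0.096 = 6.6144

6.614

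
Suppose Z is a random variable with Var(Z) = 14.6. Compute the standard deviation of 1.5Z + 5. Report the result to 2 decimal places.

5.73

Var(1.5Z + 5) = (1.5)²·14.6 = 32.85
sd(1.5Z + 5) = √32.85 ≈ 5.73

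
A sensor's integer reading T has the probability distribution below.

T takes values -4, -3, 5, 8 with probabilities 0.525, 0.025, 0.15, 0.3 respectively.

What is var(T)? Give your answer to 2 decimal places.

E[T] = (-4)(0.525) + (-3)(0.025) + (5)(0.15) + (8)(0.3) = 0.975
E[T²] = (-4)²(0.525) + (-3)²(0.025) + (5)²(0.15) + (8)²(0.3) = 31.575
var(T) = E[T²] − (E[T])² = 31.575 − (0.975)² = 30.624375

30.62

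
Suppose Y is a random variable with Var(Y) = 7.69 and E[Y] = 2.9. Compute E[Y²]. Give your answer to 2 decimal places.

16.10

E[Y²] = Var(Y) + (E[Y])² = 7.69 + (2.9)² = 16.1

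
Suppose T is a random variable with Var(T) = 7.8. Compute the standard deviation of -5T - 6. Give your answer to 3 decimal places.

Var(-5T - 6) = (-5)²·7.8 = 195
SD(-5T - 6) = √195 ≈ 13.964

13.964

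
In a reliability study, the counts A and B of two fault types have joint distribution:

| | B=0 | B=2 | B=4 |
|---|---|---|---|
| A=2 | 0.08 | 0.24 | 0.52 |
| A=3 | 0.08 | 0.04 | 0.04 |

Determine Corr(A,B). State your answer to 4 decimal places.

-0.3791

E[A] = 2.16,  E[B] = 2.8
E[AB] = 5.84
cov(A,B) = E[AB] − E[A]E[B] = 5.84 − (2.16)(2.8) = -0.208
Var(A) = 0.1344,  Var(B) = 2.24
ρ = -0.208 / √(0.1344·2.24) ≈ -0.3791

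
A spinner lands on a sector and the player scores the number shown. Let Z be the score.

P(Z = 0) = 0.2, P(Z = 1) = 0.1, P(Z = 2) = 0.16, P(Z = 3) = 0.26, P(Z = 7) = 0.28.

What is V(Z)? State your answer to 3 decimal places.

E[Z] = (0)(0.2) + (1)(0.1) + (2)(0.16) + (3)(0.26) + (7)(0.28) = 3.16
E[Z²] = (0)²(0.2) + (1)²(0.1) + (2)²(0.16) + (3)²(0.26) + (7)²(0.28) = 16.8
V(Z) = E[Z²] − (E[Z])² = 16.8 − (3.16)² = 6.8144

6.814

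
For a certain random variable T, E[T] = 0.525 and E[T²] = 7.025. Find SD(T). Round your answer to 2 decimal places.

V(T) = 7.025 − (0.525)² = 6.749375
SD(T) = √6.749375 ≈ 2.60

2.60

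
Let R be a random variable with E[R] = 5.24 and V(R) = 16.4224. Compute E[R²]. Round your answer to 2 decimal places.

43.88

E[R²] = V(R) + (E[R])² = 16.4224 + (5.24)² = 43.88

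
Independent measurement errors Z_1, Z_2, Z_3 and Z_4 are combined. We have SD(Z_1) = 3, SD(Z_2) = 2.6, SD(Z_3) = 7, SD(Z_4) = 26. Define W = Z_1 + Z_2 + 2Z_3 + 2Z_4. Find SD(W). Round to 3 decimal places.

53.998

V(Z_1) = 9, V(Z_2) = 6.76, V(Z_3) = 49, V(Z_4) = 676
By independence, V(W) = (1)²V(Z_1) + (1)²V(Z_2) + (2)²V(Z_3) + (2)²V(Z_4)
= (1)²·9 + (1)²·6.76 + (2)²·49 + (2)²·676 = 2915.76
SD(W) = √2915.76 ≈ 53.998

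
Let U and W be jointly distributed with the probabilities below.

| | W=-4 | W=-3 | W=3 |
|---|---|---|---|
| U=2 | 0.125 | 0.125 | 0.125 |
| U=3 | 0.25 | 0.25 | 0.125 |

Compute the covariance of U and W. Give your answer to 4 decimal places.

-0.2031

E[U] = 2.625,  E[W] = -1.875
E[UW] = -5.125
Cov(U,W) = E[UW] − E[U]E[W] = -5.125 − (2.625)(-1.875) = -0.203125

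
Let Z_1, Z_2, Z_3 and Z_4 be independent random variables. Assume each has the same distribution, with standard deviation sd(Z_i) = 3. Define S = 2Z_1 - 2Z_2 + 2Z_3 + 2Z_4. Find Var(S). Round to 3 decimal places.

Var(Z_i) = (3)² = 9
By independence, Var(S) = (2)²Var(Z_1) + (-2)²Var(Z_2) + (2)²Var(Z_3) + (2)²Var(Z_4)
= (2)²·9 + (-2)²·9 + (2)²·9 + (2)²·9 = 144

144.000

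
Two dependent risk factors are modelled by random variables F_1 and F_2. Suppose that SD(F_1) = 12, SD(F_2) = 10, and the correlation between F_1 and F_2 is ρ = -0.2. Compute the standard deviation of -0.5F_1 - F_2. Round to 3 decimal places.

Var(F_1) = (12)² = 144;  Var(F_2) = (10)² = 100
cov(F_1,F_2) = ρ·SD(F_1)·SD(F_2) = -0.2·12·10 = -24
Var(-0.5F_1 - F_2) = (-0.5)²·Var(F_1) + (-1)²·Var(F_2) + 2·(-0.5)·(-1)·cov(F_1,F_2)
= 0.25·144 + 1·100 + 1·-24 = 112
SD(-0.5F_1 - F_2) = √112 ≈ 10.583

10.583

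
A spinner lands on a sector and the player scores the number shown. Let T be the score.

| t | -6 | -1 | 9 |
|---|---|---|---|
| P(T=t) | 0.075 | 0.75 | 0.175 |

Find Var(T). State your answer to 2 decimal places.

17.48

E[T] = (-6)(0.075) + (-1)(0.75) + (9)(0.175) = 0.375
E[T²] = (-6)²(0.075) + (-1)²(0.75) + (9)²(0.175) = 17.625
Var(T) = E[T²] − (E[T])² = 17.625 − (0.375)² = 17.484375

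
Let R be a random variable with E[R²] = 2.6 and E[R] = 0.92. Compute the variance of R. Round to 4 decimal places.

V(R) = 2.6 − (0.92)² = 1.7536

1.7536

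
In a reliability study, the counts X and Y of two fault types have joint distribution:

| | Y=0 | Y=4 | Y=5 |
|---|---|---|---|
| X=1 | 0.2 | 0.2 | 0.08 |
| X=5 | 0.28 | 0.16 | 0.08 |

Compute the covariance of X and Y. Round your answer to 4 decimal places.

E[X] = 3.08,  E[Y] = 2.24
E[XY] = 6.4
Cov(X,Y) = E[XY] − E[X]E[Y] = 6.4 − (3.08)(2.24) = -0.4992

-0.4992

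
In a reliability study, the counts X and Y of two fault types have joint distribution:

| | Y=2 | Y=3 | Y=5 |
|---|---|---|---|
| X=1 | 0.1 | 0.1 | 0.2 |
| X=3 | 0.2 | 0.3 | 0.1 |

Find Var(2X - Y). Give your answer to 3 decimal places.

E[X] = 2.2,  E[Y] = 3.3,  E[XY] = 6.9
Var(X) = 5.8 − (2.2)² = 0.96;  Var(Y) = 12.3 − (3.3)² = 1.41
Cov(X,Y) = 6.9 − (2.2)(3.3) = -0.36
Var(2X - Y) = (2)²·0.96 + (-1)²·1.41 + 2·(2)·(-1)·-0.36 = 6.69

6.690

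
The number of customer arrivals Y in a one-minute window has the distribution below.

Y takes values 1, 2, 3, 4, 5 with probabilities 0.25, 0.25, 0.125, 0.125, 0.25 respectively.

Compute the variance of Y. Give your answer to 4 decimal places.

2.3594

E[Y] = (1)(0.25) + (2)(0.25) + (3)(0.125) + (4)(0.125) + (5)(0.25) = 2.875
E[Y²] = (1)²(0.25) + (2)²(0.25) + (3)²(0.125) + (4)²(0.125) + (5)²(0.25) = 10.625
var(Y) = E[Y²] − (E[Y])² = 10.625 − (2.875)² = 2.359375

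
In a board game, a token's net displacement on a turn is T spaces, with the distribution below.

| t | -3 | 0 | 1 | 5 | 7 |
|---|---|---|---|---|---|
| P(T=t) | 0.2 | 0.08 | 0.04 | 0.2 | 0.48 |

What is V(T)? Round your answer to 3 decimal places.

15.920

E[T] = (-3)(0.2) + (0)(0.08) + (1)(0.04) + (5)(0.2) + (7)(0.48) = 3.8
E[T²] = (-3)²(0.2) + (0)²(0.08) + (1)²(0.04) + (5)²(0.2) + (7)²(0.48) = 30.36
V(T) = E[T²] − (E[T])² = 30.36 − (3.8)² = 15.92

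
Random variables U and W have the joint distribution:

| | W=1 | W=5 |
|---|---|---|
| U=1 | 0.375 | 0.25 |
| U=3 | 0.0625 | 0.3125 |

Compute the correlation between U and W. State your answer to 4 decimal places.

E[U] = 1.75,  E[W] = 3.25
E[UW] = 6.5
cov(U,W) = E[UW] − E[U]E[W] = 6.5 − (1.75)(3.25) = 0.8125
var(U) = 0.9375,  var(W) = 3.9375
ρ = 0.8125 / √(0.9375·3.9375) ≈ 0.4229

0.4229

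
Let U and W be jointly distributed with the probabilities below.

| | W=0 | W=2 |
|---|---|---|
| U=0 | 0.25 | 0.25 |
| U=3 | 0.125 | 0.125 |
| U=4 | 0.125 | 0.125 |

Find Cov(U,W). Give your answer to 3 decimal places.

E[U] = 1.75,  E[W] = 1
E[UW] = 1.75
Cov(U,W) = E[UW] − E[U]E[W] = 1.75 − (1.75)(1) = 0

0.000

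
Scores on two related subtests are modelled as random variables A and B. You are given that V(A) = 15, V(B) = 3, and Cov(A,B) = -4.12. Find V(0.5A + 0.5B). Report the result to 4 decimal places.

2.4400

V(0.5A + 0.5B) = (0.5)²·V(A) + (0.5)²·V(B) + 2·(0.5)·(0.5)·Cov(A,B)
= 0.25·15 + 0.25·3 + 0.5·-4.12 = 2.44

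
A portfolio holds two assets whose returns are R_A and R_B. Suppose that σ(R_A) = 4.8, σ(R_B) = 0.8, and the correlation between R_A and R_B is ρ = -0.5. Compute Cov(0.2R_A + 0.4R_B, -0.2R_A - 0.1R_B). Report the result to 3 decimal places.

V(R_A) = (4.8)² = 23.04;  V(R_B) = (0.8)² = 0.64
Cov(R_A,R_B) = ρ·σ(R_A)·σ(R_B) = -0.5·4.8·0.8 = -1.92
Cov(0.2R_A + 0.4R_B, -0.2R_A - 0.1R_B) = (0.2)(-0.2)V(R_A) + (0.4)(-0.1)V(R_B) + [(0.2)(-0.1) + (0.4)(-0.2)]Cov(R_A,R_B)
= -0.04·23.04 + -0.04·0.64 + -0.1·-1.92 = -0.7552

-0.755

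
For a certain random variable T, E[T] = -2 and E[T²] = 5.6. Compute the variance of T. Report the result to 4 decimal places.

Var(T) = 5.6 − (-2)² = 1.6

1.6000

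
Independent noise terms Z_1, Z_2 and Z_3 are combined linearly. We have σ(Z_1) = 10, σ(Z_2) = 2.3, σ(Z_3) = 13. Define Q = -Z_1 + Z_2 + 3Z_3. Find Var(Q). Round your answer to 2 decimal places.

1626.29

Var(Z_1) = 100, Var(Z_2) = 5.29, Var(Z_3) = 169
By independence, Var(Q) = (-1)²Var(Z_1) + (1)²Var(Z_2) + (3)²Var(Z_3)
= (-1)²·100 + (1)²·5.29 + (3)²·169 = 1626.29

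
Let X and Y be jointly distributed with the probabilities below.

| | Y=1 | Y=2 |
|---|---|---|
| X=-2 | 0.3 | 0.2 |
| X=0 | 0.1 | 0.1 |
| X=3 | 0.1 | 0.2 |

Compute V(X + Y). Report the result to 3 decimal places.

E[X] = -0.1,  E[Y] = 1.5,  E[XY] = 0.1
V(X) = 4.7 − (-0.1)² = 4.69;  V(Y) = 2.5 − (1.5)² = 0.25
Cov(X,Y) = 0.1 − (-0.1)(1.5) = 0.25
V(X + Y) = (1)²·4.69 + (1)²·0.25 + 2·(1)·(1)·0.25 = 5.44

5.440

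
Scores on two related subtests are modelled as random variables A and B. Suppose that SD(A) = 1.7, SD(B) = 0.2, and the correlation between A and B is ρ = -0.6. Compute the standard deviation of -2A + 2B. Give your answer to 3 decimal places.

var(A) = (1.7)² = 2.89;  var(B) = (0.2)² = 0.04
Cov(A,B) = ρ·SD(A)·SD(B) = -0.6·1.7·0.2 = -0.204
var(-2A + 2B) = (-2)²·var(A) + (2)²·var(B) + 2·(-2)·(2)·Cov(A,B)
= 4·2.89 + 4·0.04 + -8·-0.204 = 13.352
SD(-2A + 2B) = √13.352 ≈ 3.654

3.654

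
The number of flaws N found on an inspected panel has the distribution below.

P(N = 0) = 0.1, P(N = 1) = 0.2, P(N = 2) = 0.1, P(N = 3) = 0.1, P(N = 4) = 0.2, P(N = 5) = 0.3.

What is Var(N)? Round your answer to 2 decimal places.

3.20

E[N] = (0)(0.1) + (1)(0.2) + (2)(0.1) + (3)(0.1) + (4)(0.2) + (5)(0.3) = 3
E[N²] = (0)²(0.1) + (1)²(0.2) + (2)²(0.1) + (3)²(0.1) + (4)²(0.2) + (5)²(0.3) = 12.2
Var(N) = E[N²] − (E[N])² = 12.2 − (3)² = 3.2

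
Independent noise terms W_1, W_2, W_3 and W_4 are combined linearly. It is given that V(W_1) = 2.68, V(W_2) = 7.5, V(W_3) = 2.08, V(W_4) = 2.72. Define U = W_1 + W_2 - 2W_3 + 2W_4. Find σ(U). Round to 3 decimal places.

5.420

By independence, V(U) = (1)²V(W_1) + (1)²V(W_2) + (-2)²V(W_3) + (2)²V(W_4)
= (1)²·2.68 + (1)²·7.5 + (-2)²·2.08 + (2)²·2.72 = 29.38
σ(U) = √29.38 ≈ 5.420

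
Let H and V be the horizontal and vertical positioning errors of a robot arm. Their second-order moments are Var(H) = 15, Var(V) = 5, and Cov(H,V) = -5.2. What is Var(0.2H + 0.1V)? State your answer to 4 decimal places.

0.4420

Var(0.2H + 0.1V) = (0.2)²·Var(H) + (0.1)²·Var(V) + 2·(0.2)·(0.1)·Cov(H,V)
= 0.04·15 + 0.01·5 + 0.04·-5.2 = 0.442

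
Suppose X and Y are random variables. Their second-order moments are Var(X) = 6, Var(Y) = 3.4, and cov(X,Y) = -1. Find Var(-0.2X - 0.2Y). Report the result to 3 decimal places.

0.296

Var(-0.2X - 0.2Y) = (-0.2)²·Var(X) + (-0.2)²·Var(Y) + 2·(-0.2)·(-0.2)·cov(X,Y)
= 0.04·6 + 0.04·3.4 + 0.08·-1 = 0.296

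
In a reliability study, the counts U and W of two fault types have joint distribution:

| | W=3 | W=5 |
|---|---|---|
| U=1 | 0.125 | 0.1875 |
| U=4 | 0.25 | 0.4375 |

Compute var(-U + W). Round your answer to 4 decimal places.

2.7773

E[U] = 3.0625,  E[W] = 4.25,  E[UW] = 13.0625
var(U) = 11.3125 − (3.0625)² = 1.93359375;  var(W) = 19 − (4.25)² = 0.9375
Cov(U,W) = 13.0625 − (3.0625)(4.25) = 0.046875
var(-U + W) = (-1)²·1.93359375 + (1)²·0.9375 + 2·(-1)·(1)·0.046875 = 2.77734375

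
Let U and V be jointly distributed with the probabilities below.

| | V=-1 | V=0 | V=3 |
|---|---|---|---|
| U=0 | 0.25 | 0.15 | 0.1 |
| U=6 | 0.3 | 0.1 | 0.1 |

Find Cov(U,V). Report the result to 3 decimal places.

E[U] = 3,  E[V] = 0.05
E[UV] = 0
Cov(U,V) = E[UV] − E[U]E[V] = 0 − (3)(0.05) = -0.15

-0.150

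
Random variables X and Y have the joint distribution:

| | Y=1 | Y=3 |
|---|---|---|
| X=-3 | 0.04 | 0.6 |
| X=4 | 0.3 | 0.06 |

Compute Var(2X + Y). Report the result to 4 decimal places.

E[X] = -0.48,  E[Y] = 2.32,  E[XY] = -3.6
Var(X) = 11.52 − (-0.48)² = 11.2896;  Var(Y) = 6.28 − (2.32)² = 0.8976
Cov(X,Y) = -3.6 − (-0.48)(2.32) = -2.4864
Var(2X + Y) = (2)²·11.2896 + (1)²·0.8976 + 2·(2)·(1)·-2.4864 = 36.1104

36.1104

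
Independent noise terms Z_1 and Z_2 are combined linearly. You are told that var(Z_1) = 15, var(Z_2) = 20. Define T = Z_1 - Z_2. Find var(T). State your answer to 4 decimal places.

By independence, var(T) = (1)²var(Z_1) + (-1)²var(Z_2)
= (1)²·15 + (-1)²·20 = 35

35.0000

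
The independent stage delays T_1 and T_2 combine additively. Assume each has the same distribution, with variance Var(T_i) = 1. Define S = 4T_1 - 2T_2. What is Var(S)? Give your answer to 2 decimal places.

By independence, Var(S) = (4)²Var(T_1) + (-2)²Var(T_2)
= (4)²·1 + (-2)²·1 = 20

20.00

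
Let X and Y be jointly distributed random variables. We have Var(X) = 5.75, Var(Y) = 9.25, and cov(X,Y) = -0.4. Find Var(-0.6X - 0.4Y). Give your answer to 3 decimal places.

3.358

Var(-0.6X - 0.4Y) = (-0.6)²·Var(X) + (-0.4)²·Var(Y) + 2·(-0.6)·(-0.4)·cov(X,Y)
= 0.36·5.75 + 0.16·9.25 + 0.48·-0.4 = 3.358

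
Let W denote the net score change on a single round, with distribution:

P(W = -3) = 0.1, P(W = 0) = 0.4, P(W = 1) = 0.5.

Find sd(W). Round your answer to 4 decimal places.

E[W] = (-3)(0.1) + (0)(0.4) + (1)(0.5) = 0.2
E[W²] = (-3)²(0.1) + (0)²(0.4) + (1)²(0.5) = 1.4
Var(W) = E[W²] − (E[W])² = 1.4 − (0.2)² = 1.36
sd(W) = √1.36 ≈ 1.1662

1.1662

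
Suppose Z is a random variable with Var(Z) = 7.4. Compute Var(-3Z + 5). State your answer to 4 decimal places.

Var(-3Z + 5) = (-3)²·Var(Z) = 9·7.4 = 66.6

66.6000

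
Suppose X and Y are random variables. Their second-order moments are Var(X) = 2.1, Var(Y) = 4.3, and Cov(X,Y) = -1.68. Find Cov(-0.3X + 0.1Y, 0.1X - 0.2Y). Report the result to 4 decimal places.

Cov(-0.3X + 0.1Y, 0.1X - 0.2Y) = (-0.3)(0.1)Var(X) + (0.1)(-0.2)Var(Y) + [(-0.3)(-0.2) + (0.1)(0.1)]Cov(X,Y)
= -0.03·2.1 + -0.02·4.3 + 0.07·-1.68 = -0.2666

-0.2666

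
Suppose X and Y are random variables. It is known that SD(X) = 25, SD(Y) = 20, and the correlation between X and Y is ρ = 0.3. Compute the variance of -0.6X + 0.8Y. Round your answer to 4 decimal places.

V(X) = (25)² = 625;  V(Y) = (20)² = 400
cov(X,Y) = ρ·SD(X)·SD(Y) = 0.3·25·20 = 150
V(-0.6X + 0.8Y) = (-0.6)²·V(X) + (0.8)²·V(Y) + 2·(-0.6)·(0.8)·cov(X,Y)
= 0.36·625 + 0.64·400 + -0.96·150 = 337

337.0000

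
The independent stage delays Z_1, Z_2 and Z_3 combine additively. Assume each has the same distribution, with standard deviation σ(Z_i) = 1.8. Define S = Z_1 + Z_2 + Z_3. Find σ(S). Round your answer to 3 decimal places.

Var(Z_i) = (1.8)² = 3.24
By independence, Var(S) = (1)²Var(Z_1) + (1)²Var(Z_2) + (1)²Var(Z_3)
= (1)²·3.24 + (1)²·3.24 + (1)²·3.24 = 9.72
σ(S) = √9.72 ≈ 3.118

3.118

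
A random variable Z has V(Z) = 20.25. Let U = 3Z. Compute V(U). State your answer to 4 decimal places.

V(3Z) = (3)²·V(Z) = 9·20.25 = 182.25

182.2500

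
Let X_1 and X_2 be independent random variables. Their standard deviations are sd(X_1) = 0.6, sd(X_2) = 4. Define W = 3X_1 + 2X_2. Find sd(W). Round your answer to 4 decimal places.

8.2000

Var(X_1) = 0.36, Var(X_2) = 16
By independence, Var(W) = (3)²Var(X_1) + (2)²Var(X_2)
= (3)²·0.36 + (2)²·16 = 67.24
sd(W) = √67.24 ≈ 8.2000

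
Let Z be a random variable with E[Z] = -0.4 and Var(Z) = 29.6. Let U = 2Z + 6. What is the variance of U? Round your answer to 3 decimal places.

118.400

Var(2Z + 6) = (2)²·Var(Z) = 4·29.6 = 118.4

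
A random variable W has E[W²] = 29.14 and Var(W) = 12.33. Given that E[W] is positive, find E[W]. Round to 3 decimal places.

4.100

(E[W])² = E[W²] − Var(W) = 29.14 − 12.33 = 16.81
E[W] = √16.81 = 4.1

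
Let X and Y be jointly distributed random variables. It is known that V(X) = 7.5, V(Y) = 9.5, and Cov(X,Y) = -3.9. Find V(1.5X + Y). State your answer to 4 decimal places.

V(1.5X + Y) = (1.5)²·V(X) + (1)²·V(Y) + 2·(1.5)·(1)·Cov(X,Y)
= 2.25·7.5 + 1·9.5 + 3·-3.9 = 14.675

14.6750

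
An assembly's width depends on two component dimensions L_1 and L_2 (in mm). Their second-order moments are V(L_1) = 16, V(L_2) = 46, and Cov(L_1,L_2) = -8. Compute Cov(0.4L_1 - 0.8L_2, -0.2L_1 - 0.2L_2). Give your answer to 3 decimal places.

5.440

Cov(0.4L_1 - 0.8L_2, -0.2L_1 - 0.2L_2) = (0.4)(-0.2)V(L_1) + (-0.8)(-0.2)V(L_2) + [(0.4)(-0.2) + (-0.8)(-0.2)]Cov(L_1,L_2)
= -0.08·16 + 0.16·46 + 0.08·-8 = 5.44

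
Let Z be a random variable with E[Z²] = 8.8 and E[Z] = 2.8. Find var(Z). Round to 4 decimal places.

0.9600

var(Z) = 8.8 − (2.8)² = 0.96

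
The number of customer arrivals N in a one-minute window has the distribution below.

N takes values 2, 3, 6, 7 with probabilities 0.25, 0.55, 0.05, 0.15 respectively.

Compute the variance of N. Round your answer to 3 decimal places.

E[N] = (2)(0.25) + (3)(0.55) + (6)(0.05) + (7)(0.15) = 3.5
E[N²] = (2)²(0.25) + (3)²(0.55) + (6)²(0.05) + (7)²(0.15) = 15.1
V(N) = E[N²] − (E[N])² = 15.1 − (3.5)² = 2.85

2.850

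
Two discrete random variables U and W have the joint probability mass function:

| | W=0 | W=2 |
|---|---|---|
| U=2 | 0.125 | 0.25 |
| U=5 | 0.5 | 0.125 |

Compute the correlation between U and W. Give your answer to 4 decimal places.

E[U] = 3.875,  E[W] = 0.75
E[UW] = 2.25
Cov(U,W) = E[UW] − E[U]E[W] = 2.25 − (3.875)(0.75) = -0.65625
V(U) = 2.109375,  V(W) = 0.9375
ρ = -0.65625 / √(2.109375·0.9375) ≈ -0.4667

-0.4667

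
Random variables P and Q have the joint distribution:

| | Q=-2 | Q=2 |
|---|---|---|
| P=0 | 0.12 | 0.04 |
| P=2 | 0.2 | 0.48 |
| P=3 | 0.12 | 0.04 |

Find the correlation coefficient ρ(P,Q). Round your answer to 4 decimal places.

E[P] = 1.84,  E[Q] = 0.24
E[PQ] = 0.64
Cov(P,Q) = E[PQ] − E[P]E[Q] = 0.64 − (1.84)(0.24) = 0.1984
Var(P) = 0.7744,  Var(Q) = 3.9424
ρ = 0.1984 / √(0.7744·3.9424) ≈ 0.1135

0.1135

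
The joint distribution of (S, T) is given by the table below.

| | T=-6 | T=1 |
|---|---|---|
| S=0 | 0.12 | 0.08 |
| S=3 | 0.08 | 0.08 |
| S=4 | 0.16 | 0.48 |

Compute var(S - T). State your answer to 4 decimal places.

10.7264

E[S] = 3.04,  E[T] = -1.52,  E[ST] = -3.12
var(S) = 11.68 − (3.04)² = 2.4384;  var(T) = 13.6 − (-1.52)² = 11.2896
Cov(S,T) = -3.12 − (3.04)(-1.52) = 1.5008
var(S - T) = (1)²·2.4384 + (-1)²·11.2896 + 2·(1)·(-1)·1.5008 = 10.7264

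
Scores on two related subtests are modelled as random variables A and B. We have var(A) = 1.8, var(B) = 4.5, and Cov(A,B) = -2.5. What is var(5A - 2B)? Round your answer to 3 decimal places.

113.000

var(5A - 2B) = (5)²·var(A) + (-2)²·var(B) + 2·(5)·(-2)·Cov(A,B)
= 25·1.8 + 4·4.5 + -20·-2.5 = 113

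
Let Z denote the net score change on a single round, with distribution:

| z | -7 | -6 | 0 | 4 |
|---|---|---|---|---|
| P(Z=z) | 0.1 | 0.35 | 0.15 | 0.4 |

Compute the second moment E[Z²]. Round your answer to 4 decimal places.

23.9000

E[Z²] = (-7)²(0.1) + (-6)²(0.35) + (0)²(0.15) + (4)²(0.4) = 23.9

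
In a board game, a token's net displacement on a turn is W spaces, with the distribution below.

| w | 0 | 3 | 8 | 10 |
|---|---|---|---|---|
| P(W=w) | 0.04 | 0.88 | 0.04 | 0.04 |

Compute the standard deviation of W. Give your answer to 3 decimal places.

E[W] = (0)(0.04) + (3)(0.88) + (8)(0.04) + (10)(0.04) = 3.36
E[W²] = (0)²(0.04) + (3)²(0.88) + (8)²(0.04) + (10)²(0.04) = 14.48
V(W) = E[W²] − (E[W])² = 14.48 − (3.36)² = 3.1904
sd(W) = √3.1904 ≈ 1.786

1.786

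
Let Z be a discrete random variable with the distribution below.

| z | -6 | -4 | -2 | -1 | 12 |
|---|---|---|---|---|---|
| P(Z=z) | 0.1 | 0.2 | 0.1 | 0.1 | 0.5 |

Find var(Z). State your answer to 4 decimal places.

E[Z] = (-6)(0.1) + (-4)(0.2) + (-2)(0.1) + (-1)(0.1) + (12)(0.5) = 4.3
E[Z²] = (-6)²(0.1) + (-4)²(0.2) + (-2)²(0.1) + (-1)²(0.1) + (12)²(0.5) = 79.3
var(Z) = E[Z²] − (E[Z])² = 79.3 − (4.3)² = 60.81

60.8100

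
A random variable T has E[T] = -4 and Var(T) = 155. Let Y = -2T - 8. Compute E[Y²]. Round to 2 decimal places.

E[-2T - 8] = -2·-4 − 8 = 0
Var(-2T - 8) = (-2)²·155 = 620
E[Y²] = Var(Y) + (E[Y])² = 620 + (0)² = 620

620.00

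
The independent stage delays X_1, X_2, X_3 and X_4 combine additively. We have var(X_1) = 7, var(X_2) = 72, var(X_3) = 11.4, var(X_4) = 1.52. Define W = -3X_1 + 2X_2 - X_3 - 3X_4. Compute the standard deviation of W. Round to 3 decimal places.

By independence, var(W) = (-3)²var(X_1) + (2)²var(X_2) + (-1)²var(X_3) + (-3)²var(X_4)
= (-3)²·7 + (2)²·72 + (-1)²·11.4 + (-3)²·1.52 = 376.08
sd(W) = √376.08 ≈ 19.393

19.393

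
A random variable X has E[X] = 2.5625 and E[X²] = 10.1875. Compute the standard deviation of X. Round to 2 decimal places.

V(X) = 10.1875 − (2.5625)² = 3.62109375
SD(X) = √3.62109375 ≈ 1.90

1.90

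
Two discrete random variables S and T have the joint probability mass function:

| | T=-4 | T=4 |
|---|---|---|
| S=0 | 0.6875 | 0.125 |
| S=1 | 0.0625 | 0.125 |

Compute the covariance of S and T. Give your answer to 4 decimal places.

E[S] = 0.1875,  E[T] = -2
E[ST] = 0.25
Cov(S,T) = E[ST] − E[S]E[T] = 0.25 − (0.1875)(-2) = 0.625

0.6250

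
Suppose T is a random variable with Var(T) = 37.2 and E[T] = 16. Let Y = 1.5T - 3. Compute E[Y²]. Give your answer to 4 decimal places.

524.7000

E[1.5T - 3] = 1.5·16 − 3 = 21
Var(1.5T - 3) = (1.5)²·37.2 = 83.7
E[Y²] = Var(Y) + (E[Y])² = 83.7 + (21)² = 524.7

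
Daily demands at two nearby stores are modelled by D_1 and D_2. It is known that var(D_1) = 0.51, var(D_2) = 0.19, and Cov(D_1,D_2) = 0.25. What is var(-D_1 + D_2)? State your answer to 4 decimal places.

0.2000

var(-D_1 + D_2) = (-1)²·var(D_1) + (1)²·var(D_2) + 2·(-1)·(1)·Cov(D_1,D_2)
= 1·0.51 + 1·0.19 + -2·0.25 = 0.2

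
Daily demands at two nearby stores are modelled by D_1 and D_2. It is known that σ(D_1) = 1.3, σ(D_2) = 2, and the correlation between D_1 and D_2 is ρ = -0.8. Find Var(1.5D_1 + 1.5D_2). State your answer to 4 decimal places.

3.4425

Var(D_1) = (1.3)² = 1.69;  Var(D_2) = (2)² = 4
cov(D_1,D_2) = ρ·σ(D_1)·σ(D_2) = -0.8·1.3·2 = -2.08
Var(1.5D_1 + 1.5D_2) = (1.5)²·Var(D_1) + (1.5)²·Var(D_2) + 2·(1.5)·(1.5)·cov(D_1,D_2)
= 2.25·1.69 + 2.25·4 + 4.5·-2.08 = 3.4425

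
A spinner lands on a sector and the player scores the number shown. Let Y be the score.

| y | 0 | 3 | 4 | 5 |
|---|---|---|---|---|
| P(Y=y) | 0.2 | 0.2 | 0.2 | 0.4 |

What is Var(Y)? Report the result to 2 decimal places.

3.44

E[Y] = (0)(0.2) + (3)(0.2) + (4)(0.2) + (5)(0.4) = 3.4
E[Y²] = (0)²(0.2) + (3)²(0.2) + (4)²(0.2) + (5)²(0.4) = 15
Var(Y) = E[Y²] − (E[Y])² = 15 − (3.4)² = 3.44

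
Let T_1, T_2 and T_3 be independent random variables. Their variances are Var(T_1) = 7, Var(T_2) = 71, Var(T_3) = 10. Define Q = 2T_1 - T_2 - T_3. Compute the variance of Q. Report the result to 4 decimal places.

By independence, Var(Q) = (2)²Var(T_1) + (-1)²Var(T_2) + (-1)²Var(T_3)
= (2)²·7 + (-1)²·71 + (-1)²·10 = 109

109.0000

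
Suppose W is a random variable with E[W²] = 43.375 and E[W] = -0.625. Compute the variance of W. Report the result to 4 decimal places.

42.9844

V(W) = 43.375 − (-0.625)² = 42.984375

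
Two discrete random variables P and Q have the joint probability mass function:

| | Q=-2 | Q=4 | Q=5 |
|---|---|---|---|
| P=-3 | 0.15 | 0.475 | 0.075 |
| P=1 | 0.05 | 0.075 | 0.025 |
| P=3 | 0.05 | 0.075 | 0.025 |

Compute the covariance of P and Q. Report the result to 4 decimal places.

E[P] = -1.5,  E[Q] = 2.625
E[PQ] = -4.625
Cov(P,Q) = E[PQ] − E[P]E[Q] = -4.625 − (-1.5)(2.625) = -0.6875

-0.6875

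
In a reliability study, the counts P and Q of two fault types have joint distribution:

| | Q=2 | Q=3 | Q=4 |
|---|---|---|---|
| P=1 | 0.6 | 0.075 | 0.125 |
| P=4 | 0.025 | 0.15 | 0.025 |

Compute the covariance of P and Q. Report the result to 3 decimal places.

E[P] = 1.6,  E[Q] = 2.525
E[PQ] = 4.325
cov(P,Q) = E[PQ] − E[P]E[Q] = 4.325 − (1.6)(2.525) = 0.285

0.285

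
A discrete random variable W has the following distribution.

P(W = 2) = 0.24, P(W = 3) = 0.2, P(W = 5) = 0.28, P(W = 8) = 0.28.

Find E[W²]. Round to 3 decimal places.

E[W²] = (2)²(0.24) + (3)²(0.2) + (5)²(0.28) + (8)²(0.28) = 27.68

27.680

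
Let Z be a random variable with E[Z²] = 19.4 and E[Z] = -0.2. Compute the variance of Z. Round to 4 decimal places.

19.3600

Var(Z) = 19.4 − (-0.2)² = 19.36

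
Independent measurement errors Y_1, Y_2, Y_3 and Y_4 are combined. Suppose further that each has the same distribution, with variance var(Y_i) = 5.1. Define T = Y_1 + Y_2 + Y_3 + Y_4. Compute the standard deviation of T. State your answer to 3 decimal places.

4.517

By independence, var(T) = (1)²var(Y_1) + (1)²var(Y_2) + (1)²var(Y_3) + (1)²var(Y_4)
= (1)²·5.1 + (1)²·5.1 + (1)²·5.1 + (1)²·5.1 = 20.4
sd(T) = √20.4 ≈ 4.517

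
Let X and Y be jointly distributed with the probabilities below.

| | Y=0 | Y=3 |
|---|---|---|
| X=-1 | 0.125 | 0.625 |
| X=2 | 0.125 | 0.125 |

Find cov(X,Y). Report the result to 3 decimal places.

E[X] = -0.25,  E[Y] = 2.25
E[XY] = -1.125
cov(X,Y) = E[XY] − E[X]E[Y] = -1.125 − (-0.25)(2.25) = -0.5625

-0.563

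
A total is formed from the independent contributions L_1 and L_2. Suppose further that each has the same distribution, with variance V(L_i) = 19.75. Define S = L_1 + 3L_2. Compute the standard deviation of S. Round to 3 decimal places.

By independence, V(S) = (1)²V(L_1) + (3)²V(L_2)
= (1)²·19.75 + (3)²·19.75 = 197.5
σ(S) = √197.5 ≈ 14.053

14.053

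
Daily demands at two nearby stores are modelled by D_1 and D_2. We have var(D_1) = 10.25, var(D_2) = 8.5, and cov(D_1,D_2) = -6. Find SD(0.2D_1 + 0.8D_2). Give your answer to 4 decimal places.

1.9824

var(0.2D_1 + 0.8D_2) = (0.2)²·var(D_1) + (0.8)²·var(D_2) + 2·(0.2)·(0.8)·cov(D_1,D_2)
= 0.04·10.25 + 0.64·8.5 + 0.32·-6 = 3.93
SD(0.2D_1 + 0.8D_2) = √3.93 ≈ 1.9824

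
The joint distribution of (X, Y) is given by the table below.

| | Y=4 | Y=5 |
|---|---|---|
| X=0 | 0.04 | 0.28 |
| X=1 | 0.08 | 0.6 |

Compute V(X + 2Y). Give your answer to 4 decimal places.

E[X] = 0.68,  E[Y] = 4.88,  E[XY] = 3.32
V(X) = 0.68 − (0.68)² = 0.2176;  V(Y) = 23.92 − (4.88)² = 0.1056
cov(X,Y) = 3.32 − (0.68)(4.88) = 0.0016
V(X + 2Y) = (1)²·0.2176 + (2)²·0.1056 + 2·(1)·(2)·0.0016 = 0.6464

0.6464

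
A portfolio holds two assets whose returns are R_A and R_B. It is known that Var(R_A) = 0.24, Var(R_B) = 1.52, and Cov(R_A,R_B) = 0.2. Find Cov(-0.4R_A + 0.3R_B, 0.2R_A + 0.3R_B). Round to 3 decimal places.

Cov(-0.4R_A + 0.3R_B, 0.2R_A + 0.3R_B) = (-0.4)(0.2)Var(R_A) + (0.3)(0.3)Var(R_B) + [(-0.4)(0.3) + (0.3)(0.2)]Cov(R_A,R_B)
= -0.08·0.24 + 0.09·1.52 + -0.06·0.2 = 0.1056

0.106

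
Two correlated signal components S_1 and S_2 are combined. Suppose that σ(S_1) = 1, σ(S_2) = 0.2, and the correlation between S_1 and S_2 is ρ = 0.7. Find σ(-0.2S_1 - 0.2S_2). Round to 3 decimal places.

0.230

var(S_1) = (1)² = 1;  var(S_2) = (0.2)² = 0.04
Cov(S_1,S_2) = ρ·σ(S_1)·σ(S_2) = 0.7·1·0.2 = 0.14
var(-0.2S_1 - 0.2S_2) = (-0.2)²·var(S_1) + (-0.2)²·var(S_2) + 2·(-0.2)·(-0.2)·Cov(S_1,S_2)
= 0.04·1 + 0.04·0.04 + 0.08·0.14 = 0.0528
σ(-0.2S_1 - 0.2S_2) = √0.0528 ≈ 0.230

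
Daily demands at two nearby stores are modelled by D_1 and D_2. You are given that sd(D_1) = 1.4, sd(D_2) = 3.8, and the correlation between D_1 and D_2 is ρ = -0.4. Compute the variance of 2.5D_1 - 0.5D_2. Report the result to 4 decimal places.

V(D_1) = (1.4)² = 1.96;  V(D_2) = (3.8)² = 14.44
Cov(D_1,D_2) = ρ·sd(D_1)·sd(D_2) = -0.4·1.4·3.8 = -2.128
V(2.5D_1 - 0.5D_2) = (2.5)²·V(D_1) + (-0.5)²·V(D_2) + 2·(2.5)·(-0.5)·Cov(D_1,D_2)
= 6.25·1.96 + 0.25·14.44 + -2.5·-2.128 = 21.18

21.1800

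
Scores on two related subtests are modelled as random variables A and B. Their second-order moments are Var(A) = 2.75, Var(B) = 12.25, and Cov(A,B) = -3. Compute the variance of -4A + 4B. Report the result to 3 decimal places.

Var(-4A + 4B) = (-4)²·Var(A) + (4)²·Var(B) + 2·(-4)·(4)·Cov(A,B)
= 16·2.75 + 16·12.25 + -32·-3 = 336

336.000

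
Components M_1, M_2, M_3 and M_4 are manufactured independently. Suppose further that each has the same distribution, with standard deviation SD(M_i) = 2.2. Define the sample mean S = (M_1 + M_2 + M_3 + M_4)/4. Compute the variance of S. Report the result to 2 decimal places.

1.21

Var(M_i) = (2.2)² = 4.84
By independence, Var(S) = (0.25)²Var(M_1) + (0.25)²Var(M_2) + (0.25)²Var(M_3) + (0.25)²Var(M_4)
= (0.25)²·4.84 + (0.25)²·4.84 + (0.25)²·4.84 + (0.25)²·4.84 = 1.21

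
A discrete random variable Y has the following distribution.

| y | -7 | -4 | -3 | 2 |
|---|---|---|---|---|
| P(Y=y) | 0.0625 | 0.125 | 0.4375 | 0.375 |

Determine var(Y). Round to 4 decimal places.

8.2500

E[Y] = (-7)(0.0625) + (-4)(0.125) + (-3)(0.4375) + (2)(0.375) = -1.5
E[Y²] = (-7)²(0.0625) + (-4)²(0.125) + (-3)²(0.4375) + (2)²(0.375) = 10.5
var(Y) = E[Y²] − (E[Y])² = 10.5 − (-1.5)² = 8.25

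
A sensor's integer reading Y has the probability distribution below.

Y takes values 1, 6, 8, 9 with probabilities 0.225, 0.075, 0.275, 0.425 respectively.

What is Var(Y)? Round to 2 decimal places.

10.06

E[Y] = (1)(0.225) + (6)(0.075) + (8)(0.275) + (9)(0.425) = 6.7
E[Y²] = (1)²(0.225) + (6)²(0.075) + (8)²(0.275) + (9)²(0.425) = 54.95
Var(Y) = E[Y²] − (E[Y])² = 54.95 − (6.7)² = 10.06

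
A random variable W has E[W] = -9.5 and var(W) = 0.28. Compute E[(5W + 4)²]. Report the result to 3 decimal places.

E[5W + 4] = 5·-9.5 + 4 = -43.5
var(5W + 4) = (5)²·0.28 = 7
E[(5W + 4)²] = var((5W + 4)) + (E[(5W + 4)])² = 7 + (-43.5)² = 1899.25

1899.250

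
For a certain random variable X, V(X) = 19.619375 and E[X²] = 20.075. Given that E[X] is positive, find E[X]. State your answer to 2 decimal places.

(E[X])² = E[X²] − V(X) = 20.075 − 19.619375 = 0.455625
E[X] = √0.455625 = 0.675

0.68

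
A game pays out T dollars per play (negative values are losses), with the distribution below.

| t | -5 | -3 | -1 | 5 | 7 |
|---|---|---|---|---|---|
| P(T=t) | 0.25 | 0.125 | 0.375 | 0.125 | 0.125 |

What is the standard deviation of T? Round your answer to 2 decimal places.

4.09

E[T] = (-5)(0.25) + (-3)(0.125) + (-1)(0.375) + (5)(0.125) + (7)(0.125) = -0.5
E[T²] = (-5)²(0.25) + (-3)²(0.125) + (-1)²(0.375) + (5)²(0.125) + (7)²(0.125) = 17
Var(T) = E[T²] − (E[T])² = 17 − (-0.5)² = 16.75
SD(T) = √16.75 ≈ 4.09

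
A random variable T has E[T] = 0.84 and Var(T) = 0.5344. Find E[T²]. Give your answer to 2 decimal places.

E[T²] = Var(T) + (E[T])² = 0.5344 + (0.84)² = 1.24

1.24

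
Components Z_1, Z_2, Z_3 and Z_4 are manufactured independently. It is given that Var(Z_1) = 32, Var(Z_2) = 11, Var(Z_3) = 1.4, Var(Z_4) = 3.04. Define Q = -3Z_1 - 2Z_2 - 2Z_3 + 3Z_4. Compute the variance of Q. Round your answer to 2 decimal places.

364.96

By independence, Var(Q) = (-3)²Var(Z_1) + (-2)²Var(Z_2) + (-2)²Var(Z_3) + (3)²Var(Z_4)
= (-3)²·32 + (-2)²·11 + (-2)²·1.4 + (3)²·3.04 = 364.96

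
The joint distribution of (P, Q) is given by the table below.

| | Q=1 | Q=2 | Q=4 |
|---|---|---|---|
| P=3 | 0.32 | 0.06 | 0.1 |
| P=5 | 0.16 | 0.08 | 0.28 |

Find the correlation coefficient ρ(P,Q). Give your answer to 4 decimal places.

0.3673

E[P] = 4.04,  E[Q] = 2.28
E[PQ] = 9.72
Cov(P,Q) = E[PQ] − E[P]E[Q] = 9.72 − (4.04)(2.28) = 0.5088
Var(P) = 0.9984,  Var(Q) = 1.9216
ρ = 0.5088 / √(0.9984·1.9216) ≈ 0.3673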